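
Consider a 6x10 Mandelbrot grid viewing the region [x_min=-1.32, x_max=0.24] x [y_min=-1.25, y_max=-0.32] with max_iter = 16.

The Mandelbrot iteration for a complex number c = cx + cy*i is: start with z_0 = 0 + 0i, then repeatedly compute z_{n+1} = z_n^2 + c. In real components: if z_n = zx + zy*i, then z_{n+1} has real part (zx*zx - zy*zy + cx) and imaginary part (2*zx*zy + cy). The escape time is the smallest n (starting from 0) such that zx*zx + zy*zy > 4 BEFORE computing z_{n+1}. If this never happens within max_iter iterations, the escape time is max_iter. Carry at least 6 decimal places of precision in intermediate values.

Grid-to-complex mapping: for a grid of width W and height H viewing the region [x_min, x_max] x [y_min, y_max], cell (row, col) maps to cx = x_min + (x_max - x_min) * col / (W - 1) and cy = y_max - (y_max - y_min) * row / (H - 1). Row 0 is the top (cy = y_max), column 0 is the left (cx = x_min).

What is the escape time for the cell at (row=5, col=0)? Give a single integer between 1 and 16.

Answer: 3

Derivation:
z_0 = 0 + 0i, c = -1.3200 + -0.8367i
Iter 1: z = -1.3200 + -0.8367i, |z|^2 = 2.4424
Iter 2: z = -0.2776 + 1.3721i, |z|^2 = 1.9598
Iter 3: z = -3.1257 + -1.5985i, |z|^2 = 12.3251
Escaped at iteration 3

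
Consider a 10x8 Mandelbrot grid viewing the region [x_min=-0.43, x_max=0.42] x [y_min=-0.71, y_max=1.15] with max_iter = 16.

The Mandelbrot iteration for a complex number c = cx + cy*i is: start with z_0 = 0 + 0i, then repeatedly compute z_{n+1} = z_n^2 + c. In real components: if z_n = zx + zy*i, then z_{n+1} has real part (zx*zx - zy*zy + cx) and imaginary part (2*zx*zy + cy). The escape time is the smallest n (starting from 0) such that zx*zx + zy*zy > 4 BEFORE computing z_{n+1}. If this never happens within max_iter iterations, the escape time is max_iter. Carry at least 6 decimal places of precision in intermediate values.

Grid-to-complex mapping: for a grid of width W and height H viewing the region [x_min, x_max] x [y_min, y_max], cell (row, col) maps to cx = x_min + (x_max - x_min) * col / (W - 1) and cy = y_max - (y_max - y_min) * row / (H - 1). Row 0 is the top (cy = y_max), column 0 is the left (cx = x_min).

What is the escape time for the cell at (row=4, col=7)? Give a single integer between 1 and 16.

z_0 = 0 + 0i, c = 0.2311 + 0.0871i
Iter 1: z = 0.2311 + 0.0871i, |z|^2 = 0.0610
Iter 2: z = 0.2769 + 0.1274i, |z|^2 = 0.0929
Iter 3: z = 0.2916 + 0.1577i, |z|^2 = 0.1099
Iter 4: z = 0.2912 + 0.1791i, |z|^2 = 0.1169
Iter 5: z = 0.2839 + 0.1915i, |z|^2 = 0.1172
Iter 6: z = 0.2750 + 0.1958i, |z|^2 = 0.1140
Iter 7: z = 0.2684 + 0.1949i, |z|^2 = 0.1100
Iter 8: z = 0.2652 + 0.1917i, |z|^2 = 0.1071
Iter 9: z = 0.2647 + 0.1888i, |z|^2 = 0.1057
Iter 10: z = 0.2655 + 0.1871i, |z|^2 = 0.1055
Iter 11: z = 0.2666 + 0.1865i, |z|^2 = 0.1059
Iter 12: z = 0.2674 + 0.1866i, |z|^2 = 0.1063
Iter 13: z = 0.2678 + 0.1869i, |z|^2 = 0.1067
Iter 14: z = 0.2679 + 0.1873i, |z|^2 = 0.1068
Iter 15: z = 0.2678 + 0.1875i, |z|^2 = 0.1069

Answer: 16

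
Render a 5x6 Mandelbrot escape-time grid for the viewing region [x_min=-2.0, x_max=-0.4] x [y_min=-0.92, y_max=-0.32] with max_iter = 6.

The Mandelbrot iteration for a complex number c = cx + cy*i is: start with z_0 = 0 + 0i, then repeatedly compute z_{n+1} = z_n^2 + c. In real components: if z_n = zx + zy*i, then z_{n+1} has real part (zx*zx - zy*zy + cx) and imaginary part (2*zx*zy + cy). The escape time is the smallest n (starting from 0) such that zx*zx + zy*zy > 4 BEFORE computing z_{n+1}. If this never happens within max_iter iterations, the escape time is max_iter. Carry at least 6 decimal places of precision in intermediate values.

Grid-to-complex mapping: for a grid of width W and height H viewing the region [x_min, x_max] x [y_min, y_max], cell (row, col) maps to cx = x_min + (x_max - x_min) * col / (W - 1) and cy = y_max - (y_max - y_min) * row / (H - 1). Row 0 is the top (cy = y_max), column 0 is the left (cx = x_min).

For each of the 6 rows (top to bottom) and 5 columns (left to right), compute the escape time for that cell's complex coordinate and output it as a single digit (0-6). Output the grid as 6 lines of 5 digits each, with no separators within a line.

Answer: 14666
13666
13466
13346
13346
12335

Derivation:
(row=0, col=0): c = -2.0000 + -0.3200i → escape time 1
(row=0, col=1): c = -1.6000 + -0.3200i → escape time 4
(row=0, col=2): c = -1.2000 + -0.3200i → escape time 6
(row=0, col=3): c = -0.8000 + -0.3200i → escape time 6
(row=0, col=4): c = -0.4000 + -0.3200i → escape time 6
(row=1, col=0): c = -2.0000 + -0.4400i → escape time 1
(row=1, col=1): c = -1.6000 + -0.4400i → escape time 3
(row=1, col=2): c = -1.2000 + -0.4400i → escape time 6
(row=1, col=3): c = -0.8000 + -0.4400i → escape time 6
(row=1, col=4): c = -0.4000 + -0.4400i → escape time 6
(row=2, col=0): c = -2.0000 + -0.5600i → escape time 1
(row=2, col=1): c = -1.6000 + -0.5600i → escape time 3
(row=2, col=2): c = -1.2000 + -0.5600i → escape time 4
(row=2, col=3): c = -0.8000 + -0.5600i → escape time 6
(row=2, col=4): c = -0.4000 + -0.5600i → escape time 6
(row=3, col=0): c = -2.0000 + -0.6800i → escape time 1
(row=3, col=1): c = -1.6000 + -0.6800i → escape time 3
(row=3, col=2): c = -1.2000 + -0.6800i → escape time 3
(row=3, col=3): c = -0.8000 + -0.6800i → escape time 4
(row=3, col=4): c = -0.4000 + -0.6800i → escape time 6
(row=4, col=0): c = -2.0000 + -0.8000i → escape time 1
(row=4, col=1): c = -1.6000 + -0.8000i → escape time 3
(row=4, col=2): c = -1.2000 + -0.8000i → escape time 3
(row=4, col=3): c = -0.8000 + -0.8000i → escape time 4
(row=4, col=4): c = -0.4000 + -0.8000i → escape time 6
(row=5, col=0): c = -2.0000 + -0.9200i → escape time 1
(row=5, col=1): c = -1.6000 + -0.9200i → escape time 2
(row=5, col=2): c = -1.2000 + -0.9200i → escape time 3
(row=5, col=3): c = -0.8000 + -0.9200i → escape time 3
(row=5, col=4): c = -0.4000 + -0.9200i → escape time 5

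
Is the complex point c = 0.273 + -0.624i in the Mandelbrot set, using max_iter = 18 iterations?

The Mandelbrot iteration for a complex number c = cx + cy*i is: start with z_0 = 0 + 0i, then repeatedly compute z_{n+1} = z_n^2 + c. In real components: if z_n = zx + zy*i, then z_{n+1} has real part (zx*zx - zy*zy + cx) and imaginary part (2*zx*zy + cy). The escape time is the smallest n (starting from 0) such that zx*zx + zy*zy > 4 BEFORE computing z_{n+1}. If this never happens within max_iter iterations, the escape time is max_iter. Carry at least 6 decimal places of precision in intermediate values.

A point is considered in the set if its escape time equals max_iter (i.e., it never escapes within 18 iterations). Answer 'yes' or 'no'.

Answer: no

Derivation:
z_0 = 0 + 0i, c = 0.2730 + -0.6240i
Iter 1: z = 0.2730 + -0.6240i, |z|^2 = 0.4639
Iter 2: z = -0.0418 + -0.9647i, |z|^2 = 0.9324
Iter 3: z = -0.6559 + -0.5433i, |z|^2 = 0.7253
Iter 4: z = 0.4081 + 0.0887i, |z|^2 = 0.1744
Iter 5: z = 0.4317 + -0.5516i, |z|^2 = 0.4907
Iter 6: z = 0.1550 + -1.1003i, |z|^2 = 1.2346
Iter 7: z = -0.9135 + -0.9651i, |z|^2 = 1.7660
Iter 8: z = 0.1761 + 1.1394i, |z|^2 = 1.3291
Iter 9: z = -0.9941 + -0.2228i, |z|^2 = 1.0379
Iter 10: z = 1.2116 + -0.1810i, |z|^2 = 1.5008
Iter 11: z = 1.7083 + -1.0627i, |z|^2 = 4.0476
Escaped at iteration 11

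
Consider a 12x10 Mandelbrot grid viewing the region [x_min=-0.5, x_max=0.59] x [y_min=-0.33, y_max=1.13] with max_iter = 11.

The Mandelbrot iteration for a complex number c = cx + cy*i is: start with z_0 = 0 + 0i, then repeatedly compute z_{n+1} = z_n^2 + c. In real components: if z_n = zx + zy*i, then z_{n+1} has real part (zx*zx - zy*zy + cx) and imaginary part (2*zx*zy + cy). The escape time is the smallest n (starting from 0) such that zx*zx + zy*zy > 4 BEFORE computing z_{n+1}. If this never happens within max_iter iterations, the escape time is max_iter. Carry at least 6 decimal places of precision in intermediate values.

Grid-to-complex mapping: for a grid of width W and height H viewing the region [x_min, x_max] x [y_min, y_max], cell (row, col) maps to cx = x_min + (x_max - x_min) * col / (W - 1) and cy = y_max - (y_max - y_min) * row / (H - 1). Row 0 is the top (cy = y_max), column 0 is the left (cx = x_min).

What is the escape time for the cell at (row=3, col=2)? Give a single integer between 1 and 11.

Answer: 11

Derivation:
z_0 = 0 + 0i, c = -0.3018 + 0.6433i
Iter 1: z = -0.3018 + 0.6433i, |z|^2 = 0.5050
Iter 2: z = -0.6246 + 0.2550i, |z|^2 = 0.4551
Iter 3: z = 0.0233 + 0.3248i, |z|^2 = 0.1060
Iter 4: z = -0.4068 + 0.6585i, |z|^2 = 0.5990
Iter 5: z = -0.5699 + 0.1077i, |z|^2 = 0.3364
Iter 6: z = 0.0114 + 0.5206i, |z|^2 = 0.2712
Iter 7: z = -0.5727 + 0.6552i, |z|^2 = 0.7573
Iter 8: z = -0.4031 + -0.1072i, |z|^2 = 0.1740
Iter 9: z = -0.1508 + 0.7298i, |z|^2 = 0.5553
Iter 10: z = -0.8116 + 0.4232i, |z|^2 = 0.8378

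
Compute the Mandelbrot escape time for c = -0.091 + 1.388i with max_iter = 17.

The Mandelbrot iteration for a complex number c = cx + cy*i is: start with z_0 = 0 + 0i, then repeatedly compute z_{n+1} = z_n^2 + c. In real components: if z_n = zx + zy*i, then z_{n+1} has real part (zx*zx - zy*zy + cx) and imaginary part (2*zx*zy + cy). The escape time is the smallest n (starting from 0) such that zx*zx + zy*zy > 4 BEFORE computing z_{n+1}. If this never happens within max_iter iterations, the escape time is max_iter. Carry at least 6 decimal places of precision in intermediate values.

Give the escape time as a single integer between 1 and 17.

z_0 = 0 + 0i, c = -0.0910 + 1.3880i
Iter 1: z = -0.0910 + 1.3880i, |z|^2 = 1.9348
Iter 2: z = -2.0093 + 1.1354i, |z|^2 = 5.3262
Escaped at iteration 2

Answer: 2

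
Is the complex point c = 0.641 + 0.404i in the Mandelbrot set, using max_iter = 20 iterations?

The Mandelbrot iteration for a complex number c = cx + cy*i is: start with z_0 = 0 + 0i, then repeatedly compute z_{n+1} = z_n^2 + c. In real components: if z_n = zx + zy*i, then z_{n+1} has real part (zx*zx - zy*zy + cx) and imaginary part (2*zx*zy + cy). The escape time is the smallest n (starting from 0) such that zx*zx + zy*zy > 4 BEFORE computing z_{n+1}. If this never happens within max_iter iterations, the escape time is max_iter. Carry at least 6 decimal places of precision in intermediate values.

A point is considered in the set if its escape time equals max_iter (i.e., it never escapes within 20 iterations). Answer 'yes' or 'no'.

z_0 = 0 + 0i, c = 0.6410 + 0.4040i
Iter 1: z = 0.6410 + 0.4040i, |z|^2 = 0.5741
Iter 2: z = 0.8887 + 0.9219i, |z|^2 = 1.6397
Iter 3: z = 0.5808 + 2.0426i, |z|^2 = 4.5094
Escaped at iteration 3

Answer: no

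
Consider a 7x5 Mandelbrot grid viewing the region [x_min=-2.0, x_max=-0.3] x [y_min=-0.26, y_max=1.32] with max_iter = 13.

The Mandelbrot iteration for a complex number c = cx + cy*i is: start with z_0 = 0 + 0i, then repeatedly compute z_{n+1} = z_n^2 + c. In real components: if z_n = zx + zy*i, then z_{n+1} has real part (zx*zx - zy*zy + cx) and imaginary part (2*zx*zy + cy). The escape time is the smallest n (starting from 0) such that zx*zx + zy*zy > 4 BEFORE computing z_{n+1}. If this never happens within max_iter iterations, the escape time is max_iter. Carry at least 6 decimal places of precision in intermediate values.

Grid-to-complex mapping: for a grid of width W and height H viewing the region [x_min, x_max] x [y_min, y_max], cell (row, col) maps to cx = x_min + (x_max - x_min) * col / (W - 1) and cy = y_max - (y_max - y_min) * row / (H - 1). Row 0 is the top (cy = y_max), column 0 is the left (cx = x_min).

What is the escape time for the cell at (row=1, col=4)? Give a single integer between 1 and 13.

z_0 = 0 + 0i, c = -0.8667 + 0.9250i
Iter 1: z = -0.8667 + 0.9250i, |z|^2 = 1.6067
Iter 2: z = -0.9712 + -0.6783i, |z|^2 = 1.4033
Iter 3: z = -0.3836 + 2.2426i, |z|^2 = 5.1763
Escaped at iteration 3

Answer: 3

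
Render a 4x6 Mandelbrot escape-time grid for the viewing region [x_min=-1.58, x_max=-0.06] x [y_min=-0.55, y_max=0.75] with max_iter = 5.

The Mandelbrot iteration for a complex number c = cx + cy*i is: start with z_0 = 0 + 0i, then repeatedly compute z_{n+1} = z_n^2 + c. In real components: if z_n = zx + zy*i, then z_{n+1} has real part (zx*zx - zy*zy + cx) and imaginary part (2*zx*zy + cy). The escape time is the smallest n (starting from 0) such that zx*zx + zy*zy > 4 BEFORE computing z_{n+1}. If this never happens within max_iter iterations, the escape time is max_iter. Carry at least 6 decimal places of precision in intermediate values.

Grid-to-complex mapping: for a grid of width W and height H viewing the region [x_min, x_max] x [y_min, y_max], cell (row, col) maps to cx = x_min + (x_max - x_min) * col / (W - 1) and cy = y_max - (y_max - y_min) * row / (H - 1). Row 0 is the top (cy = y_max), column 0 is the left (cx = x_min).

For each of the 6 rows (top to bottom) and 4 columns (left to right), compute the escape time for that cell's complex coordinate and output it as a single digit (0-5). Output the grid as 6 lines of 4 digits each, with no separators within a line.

Answer: 3355
3555
5555
5555
4555
3555

Derivation:
(row=0, col=0): c = -1.5800 + 0.7500i → escape time 3
(row=0, col=1): c = -1.0733 + 0.7500i → escape time 3
(row=0, col=2): c = -0.5667 + 0.7500i → escape time 5
(row=0, col=3): c = -0.0600 + 0.7500i → escape time 5
(row=1, col=0): c = -1.5800 + 0.4900i → escape time 3
(row=1, col=1): c = -1.0733 + 0.4900i → escape time 5
(row=1, col=2): c = -0.5667 + 0.4900i → escape time 5
(row=1, col=3): c = -0.0600 + 0.4900i → escape time 5
(row=2, col=0): c = -1.5800 + 0.2300i → escape time 5
(row=2, col=1): c = -1.0733 + 0.2300i → escape time 5
(row=2, col=2): c = -0.5667 + 0.2300i → escape time 5
(row=2, col=3): c = -0.0600 + 0.2300i → escape time 5
(row=3, col=0): c = -1.5800 + -0.0300i → escape time 5
(row=3, col=1): c = -1.0733 + -0.0300i → escape time 5
(row=3, col=2): c = -0.5667 + -0.0300i → escape time 5
(row=3, col=3): c = -0.0600 + -0.0300i → escape time 5
(row=4, col=0): c = -1.5800 + -0.2900i → escape time 4
(row=4, col=1): c = -1.0733 + -0.2900i → escape time 5
(row=4, col=2): c = -0.5667 + -0.2900i → escape time 5
(row=4, col=3): c = -0.0600 + -0.2900i → escape time 5
(row=5, col=0): c = -1.5800 + -0.5500i → escape time 3
(row=5, col=1): c = -1.0733 + -0.5500i → escape time 5
(row=5, col=2): c = -0.5667 + -0.5500i → escape time 5
(row=5, col=3): c = -0.0600 + -0.5500i → escape time 5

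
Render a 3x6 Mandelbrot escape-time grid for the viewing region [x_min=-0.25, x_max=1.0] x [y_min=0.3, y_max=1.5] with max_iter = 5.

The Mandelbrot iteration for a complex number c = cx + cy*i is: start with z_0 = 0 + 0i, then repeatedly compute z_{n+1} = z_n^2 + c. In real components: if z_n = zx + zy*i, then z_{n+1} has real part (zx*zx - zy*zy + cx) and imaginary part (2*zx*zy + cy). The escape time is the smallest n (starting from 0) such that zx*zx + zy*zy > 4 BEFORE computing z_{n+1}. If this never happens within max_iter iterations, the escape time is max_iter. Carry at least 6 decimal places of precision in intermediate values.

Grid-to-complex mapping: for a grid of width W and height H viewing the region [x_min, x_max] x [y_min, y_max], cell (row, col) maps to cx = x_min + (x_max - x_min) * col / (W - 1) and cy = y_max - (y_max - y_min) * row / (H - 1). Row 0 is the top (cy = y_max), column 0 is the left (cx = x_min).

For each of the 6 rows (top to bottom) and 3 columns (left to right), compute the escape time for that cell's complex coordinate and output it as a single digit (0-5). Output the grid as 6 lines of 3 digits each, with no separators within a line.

Answer: 222
322
532
542
552
552

Derivation:
(row=0, col=0): c = -0.2500 + 1.5000i → escape time 2
(row=0, col=1): c = 0.3750 + 1.5000i → escape time 2
(row=0, col=2): c = 1.0000 + 1.5000i → escape time 2
(row=1, col=0): c = -0.2500 + 1.2600i → escape time 3
(row=1, col=1): c = 0.3750 + 1.2600i → escape time 2
(row=1, col=2): c = 1.0000 + 1.2600i → escape time 2
(row=2, col=0): c = -0.2500 + 1.0200i → escape time 5
(row=2, col=1): c = 0.3750 + 1.0200i → escape time 3
(row=2, col=2): c = 1.0000 + 1.0200i → escape time 2
(row=3, col=0): c = -0.2500 + 0.7800i → escape time 5
(row=3, col=1): c = 0.3750 + 0.7800i → escape time 4
(row=3, col=2): c = 1.0000 + 0.7800i → escape time 2
(row=4, col=0): c = -0.2500 + 0.5400i → escape time 5
(row=4, col=1): c = 0.3750 + 0.5400i → escape time 5
(row=4, col=2): c = 1.0000 + 0.5400i → escape time 2
(row=5, col=0): c = -0.2500 + 0.3000i → escape time 5
(row=5, col=1): c = 0.3750 + 0.3000i → escape time 5
(row=5, col=2): c = 1.0000 + 0.3000i → escape time 2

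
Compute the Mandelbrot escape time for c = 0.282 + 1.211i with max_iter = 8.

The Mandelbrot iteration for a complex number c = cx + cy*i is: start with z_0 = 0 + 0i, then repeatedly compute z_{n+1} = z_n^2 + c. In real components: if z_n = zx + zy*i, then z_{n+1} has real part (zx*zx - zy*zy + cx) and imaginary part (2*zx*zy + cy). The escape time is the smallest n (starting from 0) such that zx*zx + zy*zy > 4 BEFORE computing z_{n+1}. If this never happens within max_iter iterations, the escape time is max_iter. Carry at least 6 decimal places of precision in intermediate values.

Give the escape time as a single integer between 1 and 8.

z_0 = 0 + 0i, c = 0.2820 + 1.2110i
Iter 1: z = 0.2820 + 1.2110i, |z|^2 = 1.5460
Iter 2: z = -1.1050 + 1.8940i, |z|^2 = 4.8083
Escaped at iteration 2

Answer: 2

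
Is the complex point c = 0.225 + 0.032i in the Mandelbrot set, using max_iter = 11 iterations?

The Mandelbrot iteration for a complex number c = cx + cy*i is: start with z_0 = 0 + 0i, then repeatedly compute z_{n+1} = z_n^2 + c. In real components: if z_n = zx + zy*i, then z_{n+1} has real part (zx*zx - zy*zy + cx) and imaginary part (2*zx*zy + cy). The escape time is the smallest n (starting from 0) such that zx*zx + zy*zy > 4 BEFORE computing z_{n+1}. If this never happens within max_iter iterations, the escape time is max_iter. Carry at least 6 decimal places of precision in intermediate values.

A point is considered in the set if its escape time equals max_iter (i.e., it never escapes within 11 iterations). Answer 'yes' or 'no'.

Answer: yes

Derivation:
z_0 = 0 + 0i, c = 0.2250 + 0.0320i
Iter 1: z = 0.2250 + 0.0320i, |z|^2 = 0.0516
Iter 2: z = 0.2746 + 0.0464i, |z|^2 = 0.0776
Iter 3: z = 0.2983 + 0.0575i, |z|^2 = 0.0923
Iter 4: z = 0.3107 + 0.0663i, |z|^2 = 0.1009
Iter 5: z = 0.3171 + 0.0732i, |z|^2 = 0.1059
Iter 6: z = 0.3202 + 0.0784i, |z|^2 = 0.1087
Iter 7: z = 0.3214 + 0.0822i, |z|^2 = 0.1100
Iter 8: z = 0.3215 + 0.0848i, |z|^2 = 0.1106
Iter 9: z = 0.3212 + 0.0866i, |z|^2 = 0.1106
Iter 10: z = 0.3207 + 0.0876i, |z|^2 = 0.1105
Did not escape in 11 iterations → in set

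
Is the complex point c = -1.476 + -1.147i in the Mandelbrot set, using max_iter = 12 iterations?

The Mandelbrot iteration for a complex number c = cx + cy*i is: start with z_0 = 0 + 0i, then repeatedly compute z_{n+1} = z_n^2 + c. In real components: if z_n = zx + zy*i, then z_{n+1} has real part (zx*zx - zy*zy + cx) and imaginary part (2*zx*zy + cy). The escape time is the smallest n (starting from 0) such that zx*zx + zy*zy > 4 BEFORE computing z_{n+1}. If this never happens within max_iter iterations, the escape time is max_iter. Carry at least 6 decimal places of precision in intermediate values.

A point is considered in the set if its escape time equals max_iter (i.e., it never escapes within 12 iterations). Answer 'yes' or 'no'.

z_0 = 0 + 0i, c = -1.4760 + -1.1470i
Iter 1: z = -1.4760 + -1.1470i, |z|^2 = 3.4942
Iter 2: z = -0.6130 + 2.2389i, |z|^2 = 5.3887
Escaped at iteration 2

Answer: no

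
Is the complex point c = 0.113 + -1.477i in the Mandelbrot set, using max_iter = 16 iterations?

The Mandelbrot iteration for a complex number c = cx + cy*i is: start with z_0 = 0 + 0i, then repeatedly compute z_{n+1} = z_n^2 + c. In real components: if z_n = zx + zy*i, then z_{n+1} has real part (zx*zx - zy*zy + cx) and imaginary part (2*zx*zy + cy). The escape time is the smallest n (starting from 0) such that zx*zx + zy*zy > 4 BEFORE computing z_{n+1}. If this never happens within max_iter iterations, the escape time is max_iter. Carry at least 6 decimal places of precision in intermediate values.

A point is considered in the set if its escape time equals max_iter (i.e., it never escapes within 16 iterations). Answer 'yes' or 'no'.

Answer: no

Derivation:
z_0 = 0 + 0i, c = 0.1130 + -1.4770i
Iter 1: z = 0.1130 + -1.4770i, |z|^2 = 2.1943
Iter 2: z = -2.0558 + -1.8108i, |z|^2 = 7.5052
Escaped at iteration 2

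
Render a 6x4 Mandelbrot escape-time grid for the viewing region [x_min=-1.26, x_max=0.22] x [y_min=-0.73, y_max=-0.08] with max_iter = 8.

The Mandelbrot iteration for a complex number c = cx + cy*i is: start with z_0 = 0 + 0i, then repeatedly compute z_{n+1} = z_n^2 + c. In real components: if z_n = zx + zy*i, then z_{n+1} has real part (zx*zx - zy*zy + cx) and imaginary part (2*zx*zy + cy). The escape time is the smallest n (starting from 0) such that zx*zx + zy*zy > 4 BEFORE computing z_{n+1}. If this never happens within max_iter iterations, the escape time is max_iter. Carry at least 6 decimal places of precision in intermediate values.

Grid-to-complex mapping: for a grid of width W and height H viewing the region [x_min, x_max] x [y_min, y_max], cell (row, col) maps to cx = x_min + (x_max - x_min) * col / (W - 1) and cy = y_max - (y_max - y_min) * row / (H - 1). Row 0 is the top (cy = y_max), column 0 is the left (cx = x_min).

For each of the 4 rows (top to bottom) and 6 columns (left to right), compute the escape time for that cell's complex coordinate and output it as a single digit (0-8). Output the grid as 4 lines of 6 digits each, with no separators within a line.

(row=0, col=0): c = -1.2600 + -0.0800i → escape time 8
(row=0, col=1): c = -0.9640 + -0.0800i → escape time 8
(row=0, col=2): c = -0.6680 + -0.0800i → escape time 8
(row=0, col=3): c = -0.3720 + -0.0800i → escape time 8
(row=0, col=4): c = -0.0760 + -0.0800i → escape time 8
(row=0, col=5): c = 0.2200 + -0.0800i → escape time 8
(row=1, col=0): c = -1.2600 + -0.2967i → escape time 8
(row=1, col=1): c = -0.9640 + -0.2967i → escape time 8
(row=1, col=2): c = -0.6680 + -0.2967i → escape time 8
(row=1, col=3): c = -0.3720 + -0.2967i → escape time 8
(row=1, col=4): c = -0.0760 + -0.2967i → escape time 8
(row=1, col=5): c = 0.2200 + -0.2967i → escape time 8
(row=2, col=0): c = -1.2600 + -0.5133i → escape time 4
(row=2, col=1): c = -0.9640 + -0.5133i → escape time 5
(row=2, col=2): c = -0.6680 + -0.5133i → escape time 8
(row=2, col=3): c = -0.3720 + -0.5133i → escape time 8
(row=2, col=4): c = -0.0760 + -0.5133i → escape time 8
(row=2, col=5): c = 0.2200 + -0.5133i → escape time 8
(row=3, col=0): c = -1.2600 + -0.7300i → escape time 3
(row=3, col=1): c = -0.9640 + -0.7300i → escape time 4
(row=3, col=2): c = -0.6680 + -0.7300i → escape time 5
(row=3, col=3): c = -0.3720 + -0.7300i → escape time 7
(row=3, col=4): c = -0.0760 + -0.7300i → escape time 8
(row=3, col=5): c = 0.2200 + -0.7300i → escape time 6

Answer: 888888
888888
458888
345786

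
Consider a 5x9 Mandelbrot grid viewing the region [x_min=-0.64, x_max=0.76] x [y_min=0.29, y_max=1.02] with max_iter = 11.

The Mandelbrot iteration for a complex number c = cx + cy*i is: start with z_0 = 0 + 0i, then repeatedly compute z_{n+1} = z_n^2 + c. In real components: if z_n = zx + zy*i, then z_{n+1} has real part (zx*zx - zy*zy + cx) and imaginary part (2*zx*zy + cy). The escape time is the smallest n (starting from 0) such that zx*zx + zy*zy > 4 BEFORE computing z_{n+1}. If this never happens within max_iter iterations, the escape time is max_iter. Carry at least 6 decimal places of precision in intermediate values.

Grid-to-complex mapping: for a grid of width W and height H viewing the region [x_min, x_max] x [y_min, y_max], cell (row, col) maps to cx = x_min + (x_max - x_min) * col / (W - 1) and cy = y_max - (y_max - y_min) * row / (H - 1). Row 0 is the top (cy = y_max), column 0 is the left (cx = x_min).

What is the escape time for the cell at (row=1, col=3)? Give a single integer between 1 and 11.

z_0 = 0 + 0i, c = 0.4100 + 0.9287i
Iter 1: z = 0.4100 + 0.9287i, |z|^2 = 1.0307
Iter 2: z = -0.2845 + 1.6903i, |z|^2 = 2.9381
Iter 3: z = -2.3663 + -0.0330i, |z|^2 = 5.6003
Escaped at iteration 3

Answer: 3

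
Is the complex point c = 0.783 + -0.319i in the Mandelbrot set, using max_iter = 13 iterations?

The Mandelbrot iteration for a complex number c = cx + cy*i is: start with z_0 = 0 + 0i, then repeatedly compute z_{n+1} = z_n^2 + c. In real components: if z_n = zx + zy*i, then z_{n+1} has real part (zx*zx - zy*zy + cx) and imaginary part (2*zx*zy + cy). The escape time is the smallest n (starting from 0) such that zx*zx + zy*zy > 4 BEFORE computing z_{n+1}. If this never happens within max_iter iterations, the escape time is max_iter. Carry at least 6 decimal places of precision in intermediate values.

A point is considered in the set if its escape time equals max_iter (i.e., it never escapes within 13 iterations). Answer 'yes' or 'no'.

Answer: no

Derivation:
z_0 = 0 + 0i, c = 0.7830 + -0.3190i
Iter 1: z = 0.7830 + -0.3190i, |z|^2 = 0.7148
Iter 2: z = 1.2943 + -0.8186i, |z|^2 = 2.3453
Iter 3: z = 1.7883 + -2.4380i, |z|^2 = 9.1415
Escaped at iteration 3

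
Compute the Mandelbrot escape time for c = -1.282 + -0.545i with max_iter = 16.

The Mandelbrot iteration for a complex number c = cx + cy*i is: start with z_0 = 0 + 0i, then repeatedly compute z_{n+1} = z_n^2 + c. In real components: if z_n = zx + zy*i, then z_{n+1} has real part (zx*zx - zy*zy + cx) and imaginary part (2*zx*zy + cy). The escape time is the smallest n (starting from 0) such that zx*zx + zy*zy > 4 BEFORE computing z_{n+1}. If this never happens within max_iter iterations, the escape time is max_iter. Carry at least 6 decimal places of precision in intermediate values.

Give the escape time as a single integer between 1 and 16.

z_0 = 0 + 0i, c = -1.2820 + -0.5450i
Iter 1: z = -1.2820 + -0.5450i, |z|^2 = 1.9405
Iter 2: z = 0.0645 + 0.8524i, |z|^2 = 0.7307
Iter 3: z = -2.0044 + -0.4350i, |z|^2 = 4.2068
Escaped at iteration 3

Answer: 3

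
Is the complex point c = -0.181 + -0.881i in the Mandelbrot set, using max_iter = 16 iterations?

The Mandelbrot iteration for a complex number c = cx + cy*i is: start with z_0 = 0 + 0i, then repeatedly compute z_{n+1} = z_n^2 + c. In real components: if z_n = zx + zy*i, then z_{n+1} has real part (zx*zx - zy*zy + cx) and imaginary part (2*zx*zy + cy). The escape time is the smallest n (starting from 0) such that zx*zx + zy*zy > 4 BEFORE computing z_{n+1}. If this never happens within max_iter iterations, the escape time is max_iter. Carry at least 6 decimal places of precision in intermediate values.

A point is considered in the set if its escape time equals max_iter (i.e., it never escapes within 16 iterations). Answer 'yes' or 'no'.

Answer: no

Derivation:
z_0 = 0 + 0i, c = -0.1810 + -0.8810i
Iter 1: z = -0.1810 + -0.8810i, |z|^2 = 0.8089
Iter 2: z = -0.9244 + -0.5621i, |z|^2 = 1.1704
Iter 3: z = 0.3576 + 0.1582i, |z|^2 = 0.1529
Iter 4: z = -0.0782 + -0.7679i, |z|^2 = 0.5958
Iter 5: z = -0.7645 + -0.7610i, |z|^2 = 1.1636
Iter 6: z = -0.1756 + 0.2826i, |z|^2 = 0.1107
Iter 7: z = -0.2300 + -0.9802i, |z|^2 = 1.0138
Iter 8: z = -1.0889 + -0.4300i, |z|^2 = 1.3707
Iter 9: z = 0.8199 + 0.0556i, |z|^2 = 0.6752
Iter 10: z = 0.4881 + -0.7899i, |z|^2 = 0.8621
Iter 11: z = -0.5667 + -1.6521i, |z|^2 = 3.0504
Iter 12: z = -2.5891 + 0.9915i, |z|^2 = 7.6865
Escaped at iteration 12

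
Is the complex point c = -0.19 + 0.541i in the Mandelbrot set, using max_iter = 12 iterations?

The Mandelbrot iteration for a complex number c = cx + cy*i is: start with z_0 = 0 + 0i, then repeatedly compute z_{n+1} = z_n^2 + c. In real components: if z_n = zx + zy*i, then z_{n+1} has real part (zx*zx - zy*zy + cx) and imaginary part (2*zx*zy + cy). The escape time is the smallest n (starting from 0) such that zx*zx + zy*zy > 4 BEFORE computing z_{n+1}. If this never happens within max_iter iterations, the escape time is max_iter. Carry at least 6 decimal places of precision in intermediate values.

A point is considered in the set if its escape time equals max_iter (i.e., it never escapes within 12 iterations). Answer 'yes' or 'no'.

z_0 = 0 + 0i, c = -0.1900 + 0.5410i
Iter 1: z = -0.1900 + 0.5410i, |z|^2 = 0.3288
Iter 2: z = -0.4466 + 0.3354i, |z|^2 = 0.3119
Iter 3: z = -0.1031 + 0.2414i, |z|^2 = 0.0689
Iter 4: z = -0.2377 + 0.4912i, |z|^2 = 0.2978
Iter 5: z = -0.3748 + 0.3075i, |z|^2 = 0.2351
Iter 6: z = -0.1441 + 0.3105i, |z|^2 = 0.1171
Iter 7: z = -0.2656 + 0.4515i, |z|^2 = 0.2745
Iter 8: z = -0.3233 + 0.3011i, |z|^2 = 0.1952
Iter 9: z = -0.1761 + 0.3463i, |z|^2 = 0.1509
Iter 10: z = -0.2789 + 0.4190i, |z|^2 = 0.2534
Iter 11: z = -0.2878 + 0.3073i, |z|^2 = 0.1772
Did not escape in 12 iterations → in set

Answer: yes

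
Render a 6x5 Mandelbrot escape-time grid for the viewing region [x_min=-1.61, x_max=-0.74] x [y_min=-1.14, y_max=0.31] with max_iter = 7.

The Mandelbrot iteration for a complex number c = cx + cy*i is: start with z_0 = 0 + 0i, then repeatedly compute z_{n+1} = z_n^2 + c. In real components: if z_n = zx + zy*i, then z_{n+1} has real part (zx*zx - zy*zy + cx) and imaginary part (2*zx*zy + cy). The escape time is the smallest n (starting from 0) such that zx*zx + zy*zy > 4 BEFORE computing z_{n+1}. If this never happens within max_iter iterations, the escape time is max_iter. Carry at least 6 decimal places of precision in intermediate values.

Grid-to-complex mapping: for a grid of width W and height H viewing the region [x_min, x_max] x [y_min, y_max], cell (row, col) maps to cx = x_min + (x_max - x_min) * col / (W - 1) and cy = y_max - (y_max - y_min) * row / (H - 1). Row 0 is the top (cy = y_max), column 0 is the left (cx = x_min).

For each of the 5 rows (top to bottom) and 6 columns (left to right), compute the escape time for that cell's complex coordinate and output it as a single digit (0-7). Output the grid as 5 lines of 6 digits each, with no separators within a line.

(row=0, col=0): c = -1.6100 + 0.3100i → escape time 4
(row=0, col=1): c = -1.4360 + 0.3100i → escape time 5
(row=0, col=2): c = -1.2620 + 0.3100i → escape time 7
(row=0, col=3): c = -1.0880 + 0.3100i → escape time 7
(row=0, col=4): c = -0.9140 + 0.3100i → escape time 7
(row=0, col=5): c = -0.7400 + 0.3100i → escape time 7
(row=1, col=0): c = -1.6100 + -0.0525i → escape time 7
(row=1, col=1): c = -1.4360 + -0.0525i → escape time 7
(row=1, col=2): c = -1.2620 + -0.0525i → escape time 7
(row=1, col=3): c = -1.0880 + -0.0525i → escape time 7
(row=1, col=4): c = -0.9140 + -0.0525i → escape time 7
(row=1, col=5): c = -0.7400 + -0.0525i → escape time 7
(row=2, col=0): c = -1.6100 + -0.4150i → escape time 3
(row=2, col=1): c = -1.4360 + -0.4150i → escape time 4
(row=2, col=2): c = -1.2620 + -0.4150i → escape time 7
(row=2, col=3): c = -1.0880 + -0.4150i → escape time 6
(row=2, col=4): c = -0.9140 + -0.4150i → escape time 7
(row=2, col=5): c = -0.7400 + -0.4150i → escape time 7
(row=3, col=0): c = -1.6100 + -0.7775i → escape time 3
(row=3, col=1): c = -1.4360 + -0.7775i → escape time 3
(row=3, col=2): c = -1.2620 + -0.7775i → escape time 3
(row=3, col=3): c = -1.0880 + -0.7775i → escape time 3
(row=3, col=4): c = -0.9140 + -0.7775i → escape time 4
(row=3, col=5): c = -0.7400 + -0.7775i → escape time 4
(row=4, col=0): c = -1.6100 + -1.1400i → escape time 2
(row=4, col=1): c = -1.4360 + -1.1400i → escape time 2
(row=4, col=2): c = -1.2620 + -1.1400i → escape time 3
(row=4, col=3): c = -1.0880 + -1.1400i → escape time 3
(row=4, col=4): c = -0.9140 + -1.1400i → escape time 3
(row=4, col=5): c = -0.7400 + -1.1400i → escape time 3

Answer: 457777
777777
347677
333344
223333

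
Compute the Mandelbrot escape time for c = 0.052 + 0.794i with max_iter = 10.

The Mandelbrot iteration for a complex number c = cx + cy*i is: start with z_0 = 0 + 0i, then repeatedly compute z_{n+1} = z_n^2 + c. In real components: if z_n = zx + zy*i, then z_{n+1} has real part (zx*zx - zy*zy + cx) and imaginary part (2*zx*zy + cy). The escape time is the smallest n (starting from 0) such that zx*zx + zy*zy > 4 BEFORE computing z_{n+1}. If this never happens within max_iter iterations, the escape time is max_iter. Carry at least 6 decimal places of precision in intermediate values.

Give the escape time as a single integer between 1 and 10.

Answer: 8

Derivation:
z_0 = 0 + 0i, c = 0.0520 + 0.7940i
Iter 1: z = 0.0520 + 0.7940i, |z|^2 = 0.6331
Iter 2: z = -0.5757 + 0.8766i, |z|^2 = 1.0999
Iter 3: z = -0.3849 + -0.2153i, |z|^2 = 0.1945
Iter 4: z = 0.1538 + 0.9598i, |z|^2 = 0.9448
Iter 5: z = -0.8455 + 1.0892i, |z|^2 = 1.9013
Iter 6: z = -0.4195 + -1.0479i, |z|^2 = 1.2741
Iter 7: z = -0.8702 + 1.6731i, |z|^2 = 3.5564
Iter 8: z = -1.9900 + -2.1178i, |z|^2 = 8.4452
Escaped at iteration 8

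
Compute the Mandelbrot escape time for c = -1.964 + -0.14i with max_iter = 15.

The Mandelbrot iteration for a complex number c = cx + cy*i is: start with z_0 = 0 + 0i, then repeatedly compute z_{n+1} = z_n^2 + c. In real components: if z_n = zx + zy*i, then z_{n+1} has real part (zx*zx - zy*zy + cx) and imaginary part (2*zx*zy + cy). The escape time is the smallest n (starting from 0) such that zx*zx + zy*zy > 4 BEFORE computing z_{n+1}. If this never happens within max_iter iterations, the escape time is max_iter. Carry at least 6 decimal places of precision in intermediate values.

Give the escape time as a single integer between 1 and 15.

z_0 = 0 + 0i, c = -1.9640 + -0.1400i
Iter 1: z = -1.9640 + -0.1400i, |z|^2 = 3.8769
Iter 2: z = 1.8737 + 0.4099i, |z|^2 = 3.6788
Iter 3: z = 1.3787 + 1.3961i, |z|^2 = 3.8500
Iter 4: z = -2.0124 + 3.7097i, |z|^2 = 17.8115
Escaped at iteration 4

Answer: 4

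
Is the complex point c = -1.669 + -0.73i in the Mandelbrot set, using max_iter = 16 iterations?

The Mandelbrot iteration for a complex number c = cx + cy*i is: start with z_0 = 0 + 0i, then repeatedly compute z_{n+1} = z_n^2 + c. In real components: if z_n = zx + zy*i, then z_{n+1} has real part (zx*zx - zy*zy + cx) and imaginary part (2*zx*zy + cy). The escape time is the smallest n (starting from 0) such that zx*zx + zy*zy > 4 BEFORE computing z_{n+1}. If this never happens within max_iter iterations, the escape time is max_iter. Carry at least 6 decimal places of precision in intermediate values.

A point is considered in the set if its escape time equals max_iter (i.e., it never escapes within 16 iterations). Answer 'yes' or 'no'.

Answer: no

Derivation:
z_0 = 0 + 0i, c = -1.6690 + -0.7300i
Iter 1: z = -1.6690 + -0.7300i, |z|^2 = 3.3185
Iter 2: z = 0.5837 + 1.7067i, |z|^2 = 3.2536
Iter 3: z = -4.2413 + 1.2623i, |z|^2 = 19.5821
Escaped at iteration 3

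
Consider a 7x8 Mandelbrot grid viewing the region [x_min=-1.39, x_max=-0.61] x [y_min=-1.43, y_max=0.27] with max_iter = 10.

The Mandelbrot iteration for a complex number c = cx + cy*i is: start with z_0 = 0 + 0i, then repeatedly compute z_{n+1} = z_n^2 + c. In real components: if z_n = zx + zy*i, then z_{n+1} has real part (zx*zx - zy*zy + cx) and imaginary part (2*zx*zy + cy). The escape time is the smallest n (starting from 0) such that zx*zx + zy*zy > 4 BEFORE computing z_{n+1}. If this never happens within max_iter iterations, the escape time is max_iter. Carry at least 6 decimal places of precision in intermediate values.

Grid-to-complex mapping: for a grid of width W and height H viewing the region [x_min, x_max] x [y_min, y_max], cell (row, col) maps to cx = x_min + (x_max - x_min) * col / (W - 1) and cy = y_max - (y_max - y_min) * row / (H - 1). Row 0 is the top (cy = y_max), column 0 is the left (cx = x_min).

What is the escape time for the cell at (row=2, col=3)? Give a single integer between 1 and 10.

Answer: 10

Derivation:
z_0 = 0 + 0i, c = -1.0000 + -0.2157i
Iter 1: z = -1.0000 + -0.2157i, |z|^2 = 1.0465
Iter 2: z = -0.0465 + 0.2157i, |z|^2 = 0.0487
Iter 3: z = -1.0444 + -0.2358i, |z|^2 = 1.1463
Iter 4: z = 0.0351 + 0.2768i, |z|^2 = 0.0778
Iter 5: z = -1.0754 + -0.1963i, |z|^2 = 1.1950
Iter 6: z = 0.1179 + 0.2064i, |z|^2 = 0.0565
Iter 7: z = -1.0287 + -0.1670i, |z|^2 = 1.0861
Iter 8: z = 0.0304 + 0.1279i, |z|^2 = 0.0173
Iter 9: z = -1.0154 + -0.2079i, |z|^2 = 1.0744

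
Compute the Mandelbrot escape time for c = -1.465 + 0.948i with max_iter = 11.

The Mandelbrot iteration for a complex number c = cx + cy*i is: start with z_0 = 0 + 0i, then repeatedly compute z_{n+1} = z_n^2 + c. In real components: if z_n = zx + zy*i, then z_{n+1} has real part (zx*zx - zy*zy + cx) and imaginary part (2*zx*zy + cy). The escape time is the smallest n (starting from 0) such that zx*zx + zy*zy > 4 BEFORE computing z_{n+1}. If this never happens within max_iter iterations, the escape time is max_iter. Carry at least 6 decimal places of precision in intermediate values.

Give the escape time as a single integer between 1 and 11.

Answer: 3

Derivation:
z_0 = 0 + 0i, c = -1.4650 + 0.9480i
Iter 1: z = -1.4650 + 0.9480i, |z|^2 = 3.0449
Iter 2: z = -0.2175 + -1.8296i, |z|^2 = 3.3949
Iter 3: z = -4.7653 + 1.7438i, |z|^2 = 25.7488
Escaped at iteration 3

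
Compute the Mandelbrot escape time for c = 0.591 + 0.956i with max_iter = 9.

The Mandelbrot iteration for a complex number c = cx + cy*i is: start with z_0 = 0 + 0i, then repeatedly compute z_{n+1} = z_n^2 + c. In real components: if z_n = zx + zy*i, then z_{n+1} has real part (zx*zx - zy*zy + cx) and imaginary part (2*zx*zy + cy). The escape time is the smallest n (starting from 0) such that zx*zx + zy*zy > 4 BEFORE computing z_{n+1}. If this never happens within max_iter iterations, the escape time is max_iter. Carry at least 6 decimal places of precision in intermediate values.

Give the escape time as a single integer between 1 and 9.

Answer: 2

Derivation:
z_0 = 0 + 0i, c = 0.5910 + 0.9560i
Iter 1: z = 0.5910 + 0.9560i, |z|^2 = 1.2632
Iter 2: z = 0.0263 + 2.0860i, |z|^2 = 4.3521
Escaped at iteration 2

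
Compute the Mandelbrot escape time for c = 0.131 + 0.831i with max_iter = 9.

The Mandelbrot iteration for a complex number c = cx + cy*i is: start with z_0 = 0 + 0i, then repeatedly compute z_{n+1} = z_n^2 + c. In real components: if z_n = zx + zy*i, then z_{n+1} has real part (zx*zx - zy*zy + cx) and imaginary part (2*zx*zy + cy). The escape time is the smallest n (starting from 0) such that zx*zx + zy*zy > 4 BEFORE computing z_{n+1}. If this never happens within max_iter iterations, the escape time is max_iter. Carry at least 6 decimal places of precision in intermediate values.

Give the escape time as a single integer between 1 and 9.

z_0 = 0 + 0i, c = 0.1310 + 0.8310i
Iter 1: z = 0.1310 + 0.8310i, |z|^2 = 0.7077
Iter 2: z = -0.5424 + 1.0487i, |z|^2 = 1.3940
Iter 3: z = -0.6746 + -0.3067i, |z|^2 = 0.5491
Iter 4: z = 0.4921 + 1.2447i, |z|^2 = 1.7915
Iter 5: z = -1.1763 + 2.0560i, |z|^2 = 5.6108
Escaped at iteration 5

Answer: 5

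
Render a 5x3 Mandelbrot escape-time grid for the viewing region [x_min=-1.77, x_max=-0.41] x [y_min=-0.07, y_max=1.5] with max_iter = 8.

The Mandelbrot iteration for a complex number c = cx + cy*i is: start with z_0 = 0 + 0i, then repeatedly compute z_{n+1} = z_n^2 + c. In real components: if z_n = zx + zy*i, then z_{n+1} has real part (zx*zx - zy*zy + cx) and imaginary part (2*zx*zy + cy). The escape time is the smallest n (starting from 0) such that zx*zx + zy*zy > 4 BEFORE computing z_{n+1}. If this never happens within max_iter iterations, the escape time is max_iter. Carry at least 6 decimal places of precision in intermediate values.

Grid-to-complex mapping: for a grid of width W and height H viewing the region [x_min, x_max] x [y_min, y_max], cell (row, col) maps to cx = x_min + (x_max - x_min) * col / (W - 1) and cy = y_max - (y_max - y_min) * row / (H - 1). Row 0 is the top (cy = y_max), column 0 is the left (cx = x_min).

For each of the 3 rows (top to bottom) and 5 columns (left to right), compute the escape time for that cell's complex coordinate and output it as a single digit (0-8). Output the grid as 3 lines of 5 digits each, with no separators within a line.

(row=0, col=0): c = -1.7700 + 1.5000i → escape time 1
(row=0, col=1): c = -1.4300 + 1.5000i → escape time 1
(row=0, col=2): c = -1.0900 + 1.5000i → escape time 2
(row=0, col=3): c = -0.7500 + 1.5000i → escape time 2
(row=0, col=4): c = -0.4100 + 1.5000i → escape time 2
(row=1, col=0): c = -1.7700 + 0.7150i → escape time 2
(row=1, col=1): c = -1.4300 + 0.7150i → escape time 3
(row=1, col=2): c = -1.0900 + 0.7150i → escape time 3
(row=1, col=3): c = -0.7500 + 0.7150i → escape time 4
(row=1, col=4): c = -0.4100 + 0.7150i → escape time 7
(row=2, col=0): c = -1.7700 + -0.0700i → escape time 6
(row=2, col=1): c = -1.4300 + -0.0700i → escape time 8
(row=2, col=2): c = -1.0900 + -0.0700i → escape time 8
(row=2, col=3): c = -0.7500 + -0.0700i → escape time 8
(row=2, col=4): c = -0.4100 + -0.0700i → escape time 8

Answer: 11222
23347
68888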